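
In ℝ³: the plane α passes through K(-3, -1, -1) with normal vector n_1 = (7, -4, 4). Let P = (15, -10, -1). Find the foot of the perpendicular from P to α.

(1, -2, -9)

α: n_1·r = n_1·K gives 7x - 4y + 4z = -21.
Foot = P − λn with λ = (n·P − d)/|n|² = (141 − (-21))/81 = 2.
Foot = (15, -10, -1) − 2·(7, -4, 4) = (1, -2, -9).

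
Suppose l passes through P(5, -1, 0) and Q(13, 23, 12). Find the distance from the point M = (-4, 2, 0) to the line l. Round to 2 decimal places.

A direction vector for l is Q − P = (8, 24, 12).
Taking (5, -1, 0) on l with direction v = (8, 24, 12): w = M − (5, -1, 0) = (-9, 3, 0), and w × v = (36, 108, -240).
Distance = |w × v| / |v| = √70560 / √784 ≈ 9.49.

9.49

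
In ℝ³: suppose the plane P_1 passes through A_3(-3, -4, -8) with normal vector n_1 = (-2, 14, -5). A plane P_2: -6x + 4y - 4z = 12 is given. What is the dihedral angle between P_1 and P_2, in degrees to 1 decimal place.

P_1: n_1·r = n_1·A_3 gives -2x + 14y - 5z = -10.
cos θ = |n₁·n₂| / (|n₁||n₂|) = |88| / (√225 · √68).
θ = arccos(0.71144) ≈ 44.6°.

44.6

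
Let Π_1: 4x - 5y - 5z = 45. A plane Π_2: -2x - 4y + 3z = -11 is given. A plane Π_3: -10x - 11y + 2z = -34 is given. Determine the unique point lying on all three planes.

Solving the 3×3 linear system 4x - 5y - 5z = 45, -2x - 4y + 3z = -11, -10x - 11y + 2z = -34 (e.g. by elimination or Cramer's rule, determinant = 320) gives (5, -2, -3).

(5, -2, -3)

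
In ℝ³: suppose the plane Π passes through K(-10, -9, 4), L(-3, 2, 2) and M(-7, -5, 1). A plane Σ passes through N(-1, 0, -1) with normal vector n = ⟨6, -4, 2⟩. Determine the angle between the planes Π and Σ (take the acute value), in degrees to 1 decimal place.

KL = (7, 11, -2), KM = (3, 4, -3); a normal to Π is KL × KM = (-25, 15, -5).
Using K: Π has equation -25x + 15y - 5z = 95.
Σ: n·r = n·N gives 6x - 4y + 2z = -8.
cos θ = |n₁·n₂| / (|n₁||n₂|) = |-220| / (√875 · √56).
θ = arccos(0.99386) ≈ 6.4°.

6.4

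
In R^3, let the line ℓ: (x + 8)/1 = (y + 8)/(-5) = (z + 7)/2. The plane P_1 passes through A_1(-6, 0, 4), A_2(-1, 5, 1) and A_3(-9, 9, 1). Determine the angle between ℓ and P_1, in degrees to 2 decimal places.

1.91

ℓ has direction (1, -5, 2) through (-8, -8, -7).
A_1A_2 = (5, 5, -3), A_1A_3 = (-3, 9, -3); a normal to P_1 is A_1A_2 × A_1A_3 = (12, 24, 60).
Using A_1: P_1 has equation 12x + 24y + 60z = 168.
sin θ = |n·v| / (|n||v|) = |12| / (√4320 · √30) = 0.03333.
θ ≈ 1.91°.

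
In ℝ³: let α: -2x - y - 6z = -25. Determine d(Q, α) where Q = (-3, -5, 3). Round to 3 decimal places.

2.811

n·Q − d = (-2)·(-3) + (-1)·(-5) + (-6)·(3) − (-25) = 18; |n| = √41.
Distance = |18| / √41 = 18/√41 ≈ 2.811.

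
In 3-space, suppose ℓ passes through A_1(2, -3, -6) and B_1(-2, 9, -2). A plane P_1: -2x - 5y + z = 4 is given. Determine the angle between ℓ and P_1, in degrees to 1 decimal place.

41.3

A direction vector for ℓ is B_1 − A_1 = (-4, 12, 4).
sin θ = |n·v| / (|n||v|) = |-48| / (√30 · √176) = 0.66058.
θ ≈ 41.3°.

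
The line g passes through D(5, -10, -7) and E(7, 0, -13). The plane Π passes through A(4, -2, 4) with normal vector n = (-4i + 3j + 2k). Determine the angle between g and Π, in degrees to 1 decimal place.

A direction vector for g is E − D = (2, 10, -6).
Π: n·r = n·A gives -4x + 3y + 2z = -14.
sin θ = |n·v| / (|n||v|) = |10| / (√29 · √140) = 0.15694.
θ ≈ 9.0°.

9.0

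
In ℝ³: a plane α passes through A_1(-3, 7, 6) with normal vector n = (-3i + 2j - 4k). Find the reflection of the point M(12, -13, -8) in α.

α: n·r = n·A_1 gives -3x + 2y - 4z = -1.
λ = (n·M − d)/|n|² = (-30 − (-1))/29 = -1.
Reflection = M − 2λn = (12, -13, -8) − (-2)·(-3, 2, -4) = (6, -9, -16).

(6, -9, -16)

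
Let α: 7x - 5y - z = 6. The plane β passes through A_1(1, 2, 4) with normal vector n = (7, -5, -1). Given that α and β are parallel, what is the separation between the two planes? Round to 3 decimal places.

β: n·r = n·A_1 gives 7x - 5y - z = -7.
Same normal n = (7, -5, -1) with |n| = √75; distance = |6 − (-7)| / |n| = 13/√75 ≈ 1.501.

1.501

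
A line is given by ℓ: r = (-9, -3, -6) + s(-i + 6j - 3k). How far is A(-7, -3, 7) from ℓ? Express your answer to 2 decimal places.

11.68

Taking (-9, -3, -6) on ℓ with direction v = (-1, 6, -3): w = A − (-9, -3, -6) = (2, 0, 13), and w × v = (-78, -7, 12).
Distance = |w × v| / |v| = √6277 / √46 ≈ 11.68.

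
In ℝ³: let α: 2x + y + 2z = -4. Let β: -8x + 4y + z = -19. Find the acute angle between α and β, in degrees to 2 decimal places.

68.26

cos θ = |n₁·n₂| / (|n₁||n₂|) = |-10| / (√9 · √81).
θ = arccos(0.37037) ≈ 68.26°.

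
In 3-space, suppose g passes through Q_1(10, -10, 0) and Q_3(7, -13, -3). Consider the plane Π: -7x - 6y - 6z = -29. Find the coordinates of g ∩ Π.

(11, -9, 1)

A direction vector for g is Q_3 − Q_1 = (-3, -3, -3).
Substitute r = (10, -10, 0) + t(-3, -3, -3) into the plane: -10 + 57t = -29, so t = -1/3.
Intersection: (10, -10, 0) + (-1/3)·(-3, -3, -3) = (11, -9, 1).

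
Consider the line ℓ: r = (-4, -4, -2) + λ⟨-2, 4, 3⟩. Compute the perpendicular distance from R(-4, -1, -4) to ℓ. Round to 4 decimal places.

3.4291

Taking (-4, -4, -2) on ℓ with direction v = (-2, 4, 3): w = R − (-4, -4, -2) = (0, 3, -2), and w × v = (17, 4, 6).
Distance = |w × v| / |v| = √341 / √29 ≈ 3.4291.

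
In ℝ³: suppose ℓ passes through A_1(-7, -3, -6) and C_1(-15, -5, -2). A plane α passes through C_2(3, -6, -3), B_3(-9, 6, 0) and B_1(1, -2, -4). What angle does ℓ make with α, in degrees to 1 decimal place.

22.0

A direction vector for ℓ is C_1 − A_1 = (-8, -2, 4).
C_2B_3 = (-12, 12, 3), C_2B_1 = (-2, 4, -1); a normal to α is C_2B_3 × C_2B_1 = (-24, -18, -24).
Using C_2: α has equation -24x - 18y - 24z = 108.
sin θ = |n·v| / (|n||v|) = |132| / (√1476 · √84) = 0.37488.
θ ≈ 22.0°.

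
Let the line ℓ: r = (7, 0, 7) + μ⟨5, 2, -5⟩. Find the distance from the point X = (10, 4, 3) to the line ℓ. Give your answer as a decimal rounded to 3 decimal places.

2.600

Taking (7, 0, 7) on ℓ with direction v = (5, 2, -5): w = X − (7, 0, 7) = (3, 4, -4), and w × v = (-12, -5, -14).
Distance = |w × v| / |v| = √365 / √54 ≈ 2.600.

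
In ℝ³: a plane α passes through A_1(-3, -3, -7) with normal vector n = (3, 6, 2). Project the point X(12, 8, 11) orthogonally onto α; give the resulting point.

α: n·r = n·A_1 gives 3x + 6y + 2z = -41.
Foot = X − λn with λ = (n·X − d)/|n|² = (106 − (-41))/49 = 3.
Foot = (12, 8, 11) − 3·(3, 6, 2) = (3, -10, 5).

(3, -10, 5)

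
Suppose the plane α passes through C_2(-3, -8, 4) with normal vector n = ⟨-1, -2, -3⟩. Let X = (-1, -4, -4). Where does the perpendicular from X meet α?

(0, -2, -1)

α: n·r = n·C_2 gives -x - 2y - 3z = 7.
Foot = X − λn with λ = (n·X − d)/|n|² = (21 − 7)/14 = 1.
Foot = (-1, -4, -4) − 1·(-1, -2, -3) = (0, -2, -1).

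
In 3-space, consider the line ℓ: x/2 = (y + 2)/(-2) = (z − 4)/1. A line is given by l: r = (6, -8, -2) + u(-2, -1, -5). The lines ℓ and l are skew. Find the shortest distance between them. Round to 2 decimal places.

ℓ has direction (2, -2, 1) through (0, -2, 4).
Common perpendicular direction n = (2, -2, 1) × (-2, -1, -5) = (11, 8, -6).
With w = (6, -8, -2) − (0, -2, 4) = (6, -6, -6), w · n = 54.
Distance = |w · n| / |n| = |54| / √221 ≈ 3.63.

3.63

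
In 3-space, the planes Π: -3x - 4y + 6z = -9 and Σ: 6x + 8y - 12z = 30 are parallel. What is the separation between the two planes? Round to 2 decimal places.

0.77

Rescale Σ by 1/(-2): -3x - 4y + 6z = -15. Then distance = |-9 − (-15)| / √61 ≈ 0.77.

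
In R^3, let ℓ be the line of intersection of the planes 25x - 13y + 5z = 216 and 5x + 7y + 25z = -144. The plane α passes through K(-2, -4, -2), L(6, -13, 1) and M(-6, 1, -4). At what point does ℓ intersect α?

Direction of ℓ: (25, -13, 5) × (5, 7, 25) = (-360, -600, 240).
A point on ℓ: solving the two plane equations with x = 0 gives (0, -17, -1).
KL = (8, -9, 3), KM = (-4, 5, -2); a normal to α is KL × KM = (3, 4, 4).
Using K: α has equation 3x + 4y + 4z = -30.
Substitute r = (0, -17, -1) + t(-360, -600, 240) into the plane: -72 + (-2520)t = -30, so t = -1/60.
Intersection: (0, -17, -1) + (-1/60)·(-360, -600, 240) = (6, -7, -5).

(6, -7, -5)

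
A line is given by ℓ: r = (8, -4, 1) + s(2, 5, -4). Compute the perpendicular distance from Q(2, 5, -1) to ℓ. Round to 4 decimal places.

9.1457

Taking (8, -4, 1) on ℓ with direction v = (2, 5, -4): w = Q − (8, -4, 1) = (-6, 9, -2), and w × v = (-26, -28, -48).
Distance = |w × v| / |v| = √3764 / √45 ≈ 9.1457.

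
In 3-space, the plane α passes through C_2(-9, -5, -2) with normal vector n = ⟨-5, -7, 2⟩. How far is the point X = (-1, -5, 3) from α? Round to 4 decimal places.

3.3968

α: n·r = n·C_2 gives -5x - 7y + 2z = 76.
n·X − d = (-5)·(-1) + (-7)·(-5) + (2)·(3) − 76 = -30; |n| = √78.
Distance = |-30| / √78 = 30/√78 ≈ 3.3968.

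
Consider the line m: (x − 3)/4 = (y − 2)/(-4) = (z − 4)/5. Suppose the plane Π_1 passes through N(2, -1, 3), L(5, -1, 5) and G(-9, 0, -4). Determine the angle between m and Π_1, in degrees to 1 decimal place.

22.9

m has direction (4, -4, 5) through (3, 2, 4).
NL = (3, 0, 2), NG = (-11, 1, -7); a normal to Π_1 is NL × NG = (-2, -1, 3).
Using N: Π_1 has equation -2x - y + 3z = 6.
sin θ = |n·v| / (|n||v|) = |11| / (√14 · √57) = 0.38940.
θ ≈ 22.9°.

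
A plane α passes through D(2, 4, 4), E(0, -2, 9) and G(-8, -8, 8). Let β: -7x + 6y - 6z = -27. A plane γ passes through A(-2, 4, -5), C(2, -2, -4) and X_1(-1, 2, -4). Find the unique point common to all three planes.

(-3, -2, 6)

DE = (-2, -6, 5), DG = (-10, -12, 4); a normal to α is DE × DG = (36, -42, -36).
Using D: α has equation 36x - 42y - 36z = -240.
AC = (4, -6, 1), AX_1 = (1, -2, 1); a normal to γ is AC × AX_1 = (-4, -3, -2).
Using A: γ has equation -4x - 3y - 2z = 6.
Solving the 3×3 linear system 36x - 42y - 36z = -240, -7x + 6y - 6z = -27, -4x - 3y - 2z = 6 (e.g. by elimination or Cramer's rule, determinant = -3120) gives (-3, -2, 6).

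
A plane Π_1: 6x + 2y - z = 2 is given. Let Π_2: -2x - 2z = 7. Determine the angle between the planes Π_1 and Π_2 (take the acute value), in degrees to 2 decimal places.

cos θ = |n₁·n₂| / (|n₁||n₂|) = |-10| / (√41 · √8).
θ = arccos(0.55216) ≈ 56.48°.

56.48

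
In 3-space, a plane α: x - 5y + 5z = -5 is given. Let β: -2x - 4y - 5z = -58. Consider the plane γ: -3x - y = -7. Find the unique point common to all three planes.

Solving the 3×3 linear system x - 5y + 5z = -5, -2x - 4y - 5z = -58, -3x - y = -7 (e.g. by elimination or Cramer's rule, determinant = -130) gives (0, 7, 6).

(0, 7, 6)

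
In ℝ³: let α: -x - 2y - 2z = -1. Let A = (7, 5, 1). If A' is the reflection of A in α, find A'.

λ = (n·A − d)/|n|² = (-19 − (-1))/9 = -2.
Reflection = A − 2λn = (7, 5, 1) − (-4)·(-1, -2, -2) = (3, -3, -7).

(3, -3, -7)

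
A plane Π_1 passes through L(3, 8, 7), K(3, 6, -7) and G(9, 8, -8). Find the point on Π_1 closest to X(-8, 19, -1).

(-3, 5, 1)

LK = (0, -2, -14), LG = (6, 0, -15); a normal to Π_1 is LK × LG = (30, -84, 12).
Using L: Π_1 has equation 30x - 84y + 12z = -498.
Foot = X − λn with λ = (n·X − d)/|n|² = (-1848 − (-498))/8100 = -1/6.
Foot = (-8, 19, -1) − (-1/6)·(30, -84, 12) = (-3, 5, 1).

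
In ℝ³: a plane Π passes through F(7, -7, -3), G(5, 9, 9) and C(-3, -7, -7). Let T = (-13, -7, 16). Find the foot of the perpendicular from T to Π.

FG = (-2, 16, 12), FC = (-10, 0, -4); a normal to Π is FG × FC = (-64, -128, 160).
Using F: Π has equation -64x - 128y + 160z = -32.
Foot = T − λn with λ = (n·T − d)/|n|² = (4288 − (-32))/46080 = 3/32.
Foot = (-13, -7, 16) − (3/32)·(-64, -128, 160) = (-7, 5, 1).

(-7, 5, 1)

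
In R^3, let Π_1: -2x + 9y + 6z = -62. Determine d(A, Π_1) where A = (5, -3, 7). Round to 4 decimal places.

6.0909

n·A − d = (-2)·(5) + (9)·(-3) + (6)·(7) − (-62) = 67; |n| = √121.
Distance = |67| / √121 = 67/√121 ≈ 6.0909.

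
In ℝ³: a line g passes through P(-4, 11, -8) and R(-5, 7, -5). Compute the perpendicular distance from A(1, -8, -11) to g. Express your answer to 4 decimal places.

A direction vector for g is R − P = (-1, -4, 3).
Taking (-4, 11, -8) on g with direction v = (-1, -4, 3): w = A − (-4, 11, -8) = (5, -19, -3), and w × v = (-69, -12, -39).
Distance = |w × v| / |v| = √6426 / √26 ≈ 15.7211.

15.7211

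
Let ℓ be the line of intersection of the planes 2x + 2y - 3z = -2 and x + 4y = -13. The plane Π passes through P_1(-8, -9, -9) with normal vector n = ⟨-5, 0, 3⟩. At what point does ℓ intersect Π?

(-5, -2, -4)

Direction of ℓ: (2, 2, -3) × (1, 4, 0) = (12, -3, 6).
A point on ℓ: solving the two plane equations with x = 11 gives (11, -6, 4).
Π: n·r = n·P_1 gives -5x + 3z = 13.
Substitute r = (11, -6, 4) + t(12, -3, 6) into the plane: -43 + (-42)t = 13, so t = -4/3.
Intersection: (11, -6, 4) + (-4/3)·(12, -3, 6) = (-5, -2, -4).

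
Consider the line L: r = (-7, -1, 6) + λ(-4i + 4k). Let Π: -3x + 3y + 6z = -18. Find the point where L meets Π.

(1, -1, -2)

Substitute r = (-7, -1, 6) + t(-4, 0, 4) into the plane: 54 + 36t = -18, so t = -2.
Intersection: (-7, -1, 6) + (-2)·(-4, 0, 4) = (1, -1, -2).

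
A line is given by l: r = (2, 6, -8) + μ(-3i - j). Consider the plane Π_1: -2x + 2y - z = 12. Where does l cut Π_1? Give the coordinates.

(5, 7, -8)

Substitute r = (2, 6, -8) + t(-3, -1, 0) into the plane: 16 + 4t = 12, so t = -1.
Intersection: (2, 6, -8) + (-1)·(-3, -1, 0) = (5, 7, -8).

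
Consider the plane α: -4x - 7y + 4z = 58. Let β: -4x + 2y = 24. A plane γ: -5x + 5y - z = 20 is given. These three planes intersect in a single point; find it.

(-9, -6, -5)

Solving the 3×3 linear system -4x - 7y + 4z = 58, -4x + 2y = 24, -5x + 5y - z = 20 (e.g. by elimination or Cramer's rule, determinant = -4) gives (-9, -6, -5).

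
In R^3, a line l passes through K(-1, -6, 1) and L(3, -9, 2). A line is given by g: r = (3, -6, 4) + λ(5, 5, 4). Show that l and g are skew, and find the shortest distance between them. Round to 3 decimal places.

A direction vector for l is L − K = (4, -3, 1).
Common perpendicular direction n = (4, -3, 1) × (5, 5, 4) = (-17, -11, 35).
With w = (3, -6, 4) − (-1, -6, 1) = (4, 0, 3), w · n = 37.
Since n ≠ 0 the lines are not parallel, and w · n = 37 ≠ 0 so they do not intersect; hence they are skew.
Distance = |w · n| / |n| = |37| / √1635 ≈ 0.915.

0.915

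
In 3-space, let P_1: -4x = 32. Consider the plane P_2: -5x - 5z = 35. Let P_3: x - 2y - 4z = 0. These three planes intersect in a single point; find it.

(-8, -6, 1)

Solving the 3×3 linear system -4x = 32, -5x - 5z = 35, x - 2y - 4z = 0 (e.g. by elimination or Cramer's rule, determinant = 40) gives (-8, -6, 1).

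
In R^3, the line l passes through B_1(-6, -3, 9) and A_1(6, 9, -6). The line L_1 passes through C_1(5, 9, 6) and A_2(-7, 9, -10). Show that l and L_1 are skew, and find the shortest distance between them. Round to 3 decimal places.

A direction vector for l is A_1 − B_1 = (12, 12, -15).
A direction vector for L_1 is A_2 − C_1 = (-12, 0, -16).
Common perpendicular direction n = (12, 12, -15) × (-12, 0, -16) = (-192, 372, 144).
With w = (5, 9, 6) − (-6, -3, 9) = (11, 12, -3), w · n = 1920.
Since n ≠ 0 the lines are not parallel, and w · n = 1920 ≠ 0 so they do not intersect; hence they are skew.
Distance = |w · n| / |n| = |1920| / √195984 ≈ 4.337.

4.337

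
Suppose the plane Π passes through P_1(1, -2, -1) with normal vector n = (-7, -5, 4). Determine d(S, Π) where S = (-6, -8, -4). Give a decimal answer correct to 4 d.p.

7.0624

Π: n·r = n·P_1 gives -7x - 5y + 4z = -1.
n·S − d = (-7)·(-6) + (-5)·(-8) + (4)·(-4) − (-1) = 67; |n| = √90.
Distance = |67| / √90 = 67/√90 ≈ 7.0624.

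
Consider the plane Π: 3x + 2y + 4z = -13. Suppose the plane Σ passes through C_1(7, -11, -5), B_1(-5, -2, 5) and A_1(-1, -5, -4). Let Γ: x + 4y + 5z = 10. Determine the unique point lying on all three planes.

(-9, 1, 3)

C_1B_1 = (-12, 9, 10), C_1A_1 = (-8, 6, 1); a normal to Σ is C_1B_1 × C_1A_1 = (-51, -68, 0).
Using C_1: Σ has equation -51x - 68y = 391.
Solving the 3×3 linear system 3x + 2y + 4z = -13, -51x - 68y = 391, x + 4y + 5z = 10 (e.g. by elimination or Cramer's rule, determinant = -1054) gives (-9, 1, 3).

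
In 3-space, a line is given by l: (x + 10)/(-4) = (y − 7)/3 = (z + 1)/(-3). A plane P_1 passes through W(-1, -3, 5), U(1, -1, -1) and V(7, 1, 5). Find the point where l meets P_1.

l has direction (-4, 3, -3) through (-10, 7, -1).
WU = (2, 2, -6), WV = (8, 4, 0); a normal to P_1 is WU × WV = (24, -48, -8).
Using W: P_1 has equation 24x - 48y - 8z = 80.
Substitute r = (-10, 7, -1) + t(-4, 3, -3) into the plane: -568 + (-216)t = 80, so t = -3.
Intersection: (-10, 7, -1) + (-3)·(-4, 3, -3) = (2, -2, 8).

(2, -2, 8)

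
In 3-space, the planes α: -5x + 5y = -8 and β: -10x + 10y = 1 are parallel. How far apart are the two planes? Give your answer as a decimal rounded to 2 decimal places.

1.20

Rescale β by 1/2: -5x + 5y = 1/2. Then distance = |-8 − (1/2)| / √50 ≈ 1.20.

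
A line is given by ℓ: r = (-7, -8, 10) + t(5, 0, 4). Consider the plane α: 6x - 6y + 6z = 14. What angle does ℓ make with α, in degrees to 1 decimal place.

54.2

sin θ = |n·v| / (|n||v|) = |54| / (√108 · √41) = 0.81150.
θ ≈ 54.2°.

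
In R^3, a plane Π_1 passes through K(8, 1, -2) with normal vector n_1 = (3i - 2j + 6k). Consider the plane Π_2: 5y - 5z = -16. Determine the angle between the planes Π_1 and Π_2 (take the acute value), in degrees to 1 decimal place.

Π_1: n_1·r = n_1·K gives 3x - 2y + 6z = 10.
cos θ = |n₁·n₂| / (|n₁||n₂|) = |-40| / (√49 · √50).
θ = arccos(0.80812) ≈ 36.1°.

36.1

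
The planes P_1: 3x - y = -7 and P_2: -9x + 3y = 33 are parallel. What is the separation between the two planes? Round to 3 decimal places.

1.265

Rescale P_2 by 1/(-3): 3x - y = -11. Then distance = |-7 − (-11)| / √10 ≈ 1.265.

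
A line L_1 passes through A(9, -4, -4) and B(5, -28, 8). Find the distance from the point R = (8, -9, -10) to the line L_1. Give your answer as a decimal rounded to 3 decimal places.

7.637

A direction vector for L_1 is B − A = (-4, -24, 12).
Taking (9, -4, -4) on L_1 with direction v = (-4, -24, 12): w = R − (9, -4, -4) = (-1, -5, -6), and w × v = (-204, 36, 4).
Distance = |w × v| / |v| = √42928 / √736 ≈ 7.637.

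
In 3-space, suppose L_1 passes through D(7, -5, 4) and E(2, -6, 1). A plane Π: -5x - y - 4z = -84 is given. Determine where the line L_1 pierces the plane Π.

(12, -4, 7)

A direction vector for L_1 is E − D = (-5, -1, -3).
Substitute r = (7, -5, 4) + t(-5, -1, -3) into the plane: -46 + 38t = -84, so t = -1.
Intersection: (7, -5, 4) + (-1)·(-5, -1, -3) = (12, -4, 7).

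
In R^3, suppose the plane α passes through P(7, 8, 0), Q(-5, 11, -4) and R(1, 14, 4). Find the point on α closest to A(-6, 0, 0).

(-2, 8, -6)

PQ = (-12, 3, -4), PR = (-6, 6, 4); a normal to α is PQ × PR = (36, 72, -54).
Using P: α has equation 36x + 72y - 54z = 828.
Foot = A − λn with λ = (n·A − d)/|n|² = (-216 − 828)/9396 = -1/9.
Foot = (-6, 0, 0) − (-1/9)·(36, 72, -54) = (-2, 8, -6).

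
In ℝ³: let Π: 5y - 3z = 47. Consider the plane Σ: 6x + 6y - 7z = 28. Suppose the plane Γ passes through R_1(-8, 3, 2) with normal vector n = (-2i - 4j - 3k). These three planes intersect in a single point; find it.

(-7, 7, -4)

Γ: n·r = n·R_1 gives -2x - 4y - 3z = -2.
Solving the 3×3 linear system 5y - 3z = 47, 6x + 6y - 7z = 28, -2x - 4y - 3z = -2 (e.g. by elimination or Cramer's rule, determinant = 196) gives (-7, 7, -4).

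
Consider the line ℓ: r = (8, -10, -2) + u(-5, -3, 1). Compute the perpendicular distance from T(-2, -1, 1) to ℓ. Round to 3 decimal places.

13.065

Taking (8, -10, -2) on ℓ with direction v = (-5, -3, 1): w = T − (8, -10, -2) = (-10, 9, 3), and w × v = (18, -5, 75).
Distance = |w × v| / |v| = √5974 / √35 ≈ 13.065.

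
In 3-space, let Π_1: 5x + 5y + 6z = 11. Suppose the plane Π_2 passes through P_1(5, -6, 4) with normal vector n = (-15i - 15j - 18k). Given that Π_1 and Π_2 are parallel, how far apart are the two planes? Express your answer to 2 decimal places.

Π_2: n·r = n·P_1 gives -15x - 15y - 18z = -57.
Rescale Π_2 by 1/(-3): 5x + 5y + 6z = 19. Then distance = |11 − 19| / √86 ≈ 0.86.

0.86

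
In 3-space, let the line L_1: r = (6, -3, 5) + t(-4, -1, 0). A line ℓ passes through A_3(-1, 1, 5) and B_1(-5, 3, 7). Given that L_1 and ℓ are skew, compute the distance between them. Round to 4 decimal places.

3.1593

A direction vector for ℓ is B_1 − A_3 = (-4, 2, 2).
Common perpendicular direction n = (-4, -1, 0) × (-4, 2, 2) = (-2, 8, -12).
With w = (-1, 1, 5) − (6, -3, 5) = (-7, 4, 0), w · n = 46.
Distance = |w · n| / |n| = |46| / √212 ≈ 3.1593.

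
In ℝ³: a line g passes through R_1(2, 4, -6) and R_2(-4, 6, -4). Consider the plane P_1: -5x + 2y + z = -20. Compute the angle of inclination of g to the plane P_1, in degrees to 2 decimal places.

82.25

A direction vector for g is R_2 − R_1 = (-6, 2, 2).
sin θ = |n·v| / (|n||v|) = |36| / (√30 · √44) = 0.99087.
θ ≈ 82.25°.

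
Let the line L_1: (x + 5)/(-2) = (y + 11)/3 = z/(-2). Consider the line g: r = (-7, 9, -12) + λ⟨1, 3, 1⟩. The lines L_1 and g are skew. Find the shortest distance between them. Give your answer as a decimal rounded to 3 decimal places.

L_1 has direction (-2, 3, -2) through (-5, -11, 0).
Common perpendicular direction n = (-2, 3, -2) × (1, 3, 1) = (9, 0, -9).
With w = (-7, 9, -12) − (-5, -11, 0) = (-2, 20, -12), w · n = 90.
Distance = |w · n| / |n| = |90| / √162 ≈ 7.071.

7.071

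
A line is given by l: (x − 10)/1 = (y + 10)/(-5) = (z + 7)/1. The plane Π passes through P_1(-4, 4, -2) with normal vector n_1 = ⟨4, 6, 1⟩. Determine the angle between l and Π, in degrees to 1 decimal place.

41.4

l has direction (1, -5, 1) through (10, -10, -7).
Π: n_1·r = n_1·P_1 gives 4x + 6y + z = 6.
sin θ = |n·v| / (|n||v|) = |-25| / (√53 · √27) = 0.66088.
θ ≈ 41.4°.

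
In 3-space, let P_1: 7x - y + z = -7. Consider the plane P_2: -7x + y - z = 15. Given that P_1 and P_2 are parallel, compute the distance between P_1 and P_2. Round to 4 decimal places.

1.1202

Rescale P_2 by 1/(-1): 7x - y + z = -15. Then distance = |-7 − (-15)| / √51 ≈ 1.1202.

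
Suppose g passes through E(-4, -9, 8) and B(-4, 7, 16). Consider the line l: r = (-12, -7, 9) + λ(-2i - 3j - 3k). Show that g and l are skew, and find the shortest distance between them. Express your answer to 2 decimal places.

A direction vector for g is B − E = (0, 16, 8).
Common perpendicular direction n = (0, 16, 8) × (-2, -3, -3) = (-24, -16, 32).
With w = (-12, -7, 9) − (-4, -9, 8) = (-8, 2, 1), w · n = 192.
Since n ≠ 0 the lines are not parallel, and w · n = 192 ≠ 0 so they do not intersect; hence they are skew.
Distance = |w · n| / |n| = |192| / √1856 ≈ 4.46.

4.46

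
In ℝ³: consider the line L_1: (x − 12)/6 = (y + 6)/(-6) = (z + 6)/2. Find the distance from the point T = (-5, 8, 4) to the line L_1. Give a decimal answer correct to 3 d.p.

L_1 has direction (6, -6, 2) through (12, -6, -6).
Taking (12, -6, -6) on L_1 with direction v = (6, -6, 2): w = T − (12, -6, -6) = (-17, 14, 10), and w × v = (88, 94, 18).
Distance = |w × v| / |v| = √16904 / √76 ≈ 14.914.

14.914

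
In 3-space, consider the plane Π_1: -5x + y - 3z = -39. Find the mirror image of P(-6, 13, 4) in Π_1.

(14, 9, 16)

λ = (n·P − d)/|n|² = (31 − (-39))/35 = 2.
Reflection = P − 2λn = (-6, 13, 4) − 4·(-5, 1, -3) = (14, 9, 16).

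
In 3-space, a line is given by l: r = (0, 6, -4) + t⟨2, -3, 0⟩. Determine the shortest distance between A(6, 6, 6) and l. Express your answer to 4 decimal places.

11.1769

Taking (0, 6, -4) on l with direction v = (2, -3, 0): w = A − (0, 6, -4) = (6, 0, 10), and w × v = (30, 20, -18).
Distance = |w × v| / |v| = √1624 / √13 ≈ 11.1769.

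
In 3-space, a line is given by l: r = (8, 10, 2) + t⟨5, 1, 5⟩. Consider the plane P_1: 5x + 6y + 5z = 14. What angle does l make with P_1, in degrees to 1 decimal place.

57.7

sin θ = |n·v| / (|n||v|) = |56| / (√86 · √51) = 0.84558.
θ ≈ 57.7°.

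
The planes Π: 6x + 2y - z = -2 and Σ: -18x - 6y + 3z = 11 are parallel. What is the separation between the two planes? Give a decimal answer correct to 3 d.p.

0.260

Rescale Σ by 1/(-3): 6x + 2y - z = -11/3. Then distance = |-2 − (-11/3)| / √41 ≈ 0.260.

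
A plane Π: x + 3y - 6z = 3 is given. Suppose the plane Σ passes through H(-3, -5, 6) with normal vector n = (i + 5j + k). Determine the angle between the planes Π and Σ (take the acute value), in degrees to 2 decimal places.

73.52

Σ: n·r = n·H gives x + 5y + z = -22.
cos θ = |n₁·n₂| / (|n₁||n₂|) = |10| / (√46 · √27).
θ = arccos(0.28375) ≈ 73.52°.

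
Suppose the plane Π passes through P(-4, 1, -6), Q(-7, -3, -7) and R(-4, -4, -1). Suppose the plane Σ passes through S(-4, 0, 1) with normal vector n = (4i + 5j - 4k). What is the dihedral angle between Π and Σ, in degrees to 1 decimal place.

PQ = (-3, -4, -1), PR = (0, -5, 5); a normal to Π is PQ × PR = (-25, 15, 15).
Using P: Π has equation -25x + 15y + 15z = 25.
Σ: n·r = n·S gives 4x + 5y - 4z = -20.
cos θ = |n₁·n₂| / (|n₁||n₂|) = |-85| / (√1075 · √57).
θ = arccos(0.34338) ≈ 69.9°.

69.9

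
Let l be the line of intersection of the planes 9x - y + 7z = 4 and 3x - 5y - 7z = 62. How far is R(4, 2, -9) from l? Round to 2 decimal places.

Direction of l: (9, -1, 7) × (3, -5, -7) = (42, 84, -42).
A point on l: solving the two plane equations with x = 3 gives (3, -5, -4).
Taking (3, -5, -4) on l with direction v = (42, 84, -42): w = R − (3, -5, -4) = (1, 7, -5), and w × v = (126, -168, -210).
Distance = |w × v| / |v| = √88200 / √10584 ≈ 2.89.

2.89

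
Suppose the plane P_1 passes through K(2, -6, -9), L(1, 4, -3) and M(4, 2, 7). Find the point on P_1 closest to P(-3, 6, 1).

KL = (-1, 10, 6), KM = (2, 8, 16); a normal to P_1 is KL × KM = (112, 28, -28).
Using K: P_1 has equation 112x + 28y - 28z = 308.
Foot = P − λn with λ = (n·P − d)/|n|² = (-196 − 308)/14112 = -1/28.
Foot = (-3, 6, 1) − (-1/28)·(112, 28, -28) = (1, 7, 0).

(1, 7, 0)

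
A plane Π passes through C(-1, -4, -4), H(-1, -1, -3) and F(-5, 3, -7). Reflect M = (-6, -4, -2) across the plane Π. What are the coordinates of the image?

(2, -2, -8)

CH = (0, 3, 1), CF = (-4, 7, -3); a normal to Π is CH × CF = (-16, -4, 12).
Using C: Π has equation -16x - 4y + 12z = -16.
λ = (n·M − d)/|n|² = (88 − (-16))/416 = 1/4.
Reflection = M − 2λn = (-6, -4, -2) − (1/2)·(-16, -4, 12) = (2, -2, -8).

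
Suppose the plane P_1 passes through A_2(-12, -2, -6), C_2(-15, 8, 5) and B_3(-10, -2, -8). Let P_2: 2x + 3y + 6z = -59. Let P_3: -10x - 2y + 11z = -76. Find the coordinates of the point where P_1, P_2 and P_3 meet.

A_2C_2 = (-3, 10, 11), A_2B_3 = (2, 0, -2); a normal to P_1 is A_2C_2 × A_2B_3 = (-20, 16, -20).
Using A_2: P_1 has equation -20x + 16y - 20z = 328.
Solving the 3×3 linear system -20x + 16y - 20z = 328, 2x + 3y + 6z = -59, -10x - 2y + 11z = -76 (e.g. by elimination or Cramer's rule, determinant = -2732) gives (-4, 3, -10).

(-4, 3, -10)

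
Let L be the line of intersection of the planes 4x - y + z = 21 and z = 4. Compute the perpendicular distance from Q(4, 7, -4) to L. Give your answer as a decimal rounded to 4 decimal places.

8.2319

Direction of L: (4, -1, 1) × (0, 0, 1) = (-1, -4, 0).
A point on L: solving the two plane equations with x = 5 gives (5, 3, 4).
Taking (5, 3, 4) on L with direction v = (-1, -4, 0): w = Q − (5, 3, 4) = (-1, 4, -8), and w × v = (-32, 8, 8).
Distance = |w × v| / |v| = √1152 / √17 ≈ 8.2319.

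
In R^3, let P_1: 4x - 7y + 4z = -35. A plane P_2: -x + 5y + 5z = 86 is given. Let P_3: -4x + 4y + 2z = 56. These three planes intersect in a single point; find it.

(-1, 9, 8)

Solving the 3×3 linear system 4x - 7y + 4z = -35, -x + 5y + 5z = 86, -4x + 4y + 2z = 56 (e.g. by elimination or Cramer's rule, determinant = 150) gives (-1, 9, 8).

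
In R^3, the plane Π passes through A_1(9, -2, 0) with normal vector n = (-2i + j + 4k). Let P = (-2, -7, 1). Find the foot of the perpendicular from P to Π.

Π: n·r = n·A_1 gives -2x + y + 4z = -20.
Foot = P − λn with λ = (n·P − d)/|n|² = (1 − (-20))/21 = 1.
Foot = (-2, -7, 1) − 1·(-2, 1, 4) = (0, -8, -3).

(0, -8, -3)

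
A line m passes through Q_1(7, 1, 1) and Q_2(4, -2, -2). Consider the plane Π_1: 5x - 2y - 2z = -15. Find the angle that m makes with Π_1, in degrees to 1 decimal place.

5.8

A direction vector for m is Q_2 − Q_1 = (-3, -3, -3).
sin θ = |n·v| / (|n||v|) = |-3| / (√33 · √27) = 0.10050.
θ ≈ 5.8°.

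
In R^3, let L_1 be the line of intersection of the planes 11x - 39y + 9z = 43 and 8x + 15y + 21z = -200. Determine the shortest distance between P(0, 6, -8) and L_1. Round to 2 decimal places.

Direction of L_1: (11, -39, 9) × (8, 15, 21) = (-954, -159, 477).
A point on L_1: solving the two plane equations with x = -1 gives (-1, -3, -7).
Taking (-1, -3, -7) on L_1 with direction v = (-954, -159, 477): w = P − (-1, -3, -7) = (1, 9, -1), and w × v = (4134, 477, 8427).
Distance = |w × v| / |v| = √88331814 / √1162926 ≈ 8.72.

8.72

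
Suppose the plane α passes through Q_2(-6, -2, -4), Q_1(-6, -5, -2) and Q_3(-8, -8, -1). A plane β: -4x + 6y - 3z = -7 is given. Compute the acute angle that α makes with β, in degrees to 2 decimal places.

Q_2Q_1 = (0, -3, 2), Q_2Q_3 = (-2, -6, 3); a normal to α is Q_2Q_1 × Q_2Q_3 = (3, -4, -6).
Using Q_2: α has equation 3x - 4y - 6z = 14.
cos θ = |n₁·n₂| / (|n₁||n₂|) = |-18| / (√61 · √61).
θ = arccos(0.29508) ≈ 72.84°.

72.84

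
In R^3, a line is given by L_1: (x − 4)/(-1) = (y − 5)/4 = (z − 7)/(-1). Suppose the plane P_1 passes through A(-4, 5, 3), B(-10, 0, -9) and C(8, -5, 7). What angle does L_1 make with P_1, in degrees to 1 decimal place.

L_1 has direction (-1, 4, -1) through (4, 5, 7).
AB = (-6, -5, -12), AC = (12, -10, 4); a normal to P_1 is AB × AC = (-140, -120, 120).
Using A: P_1 has equation -140x - 120y + 120z = 320.
sin θ = |n·v| / (|n||v|) = |-460| / (√48400 · √18) = 0.49283.
θ ≈ 29.5°.

29.5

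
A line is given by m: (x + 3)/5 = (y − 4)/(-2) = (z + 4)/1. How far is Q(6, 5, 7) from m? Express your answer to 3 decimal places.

10.286

m has direction (5, -2, 1) through (-3, 4, -4).
Taking (-3, 4, -4) on m with direction v = (5, -2, 1): w = Q − (-3, 4, -4) = (9, 1, 11), and w × v = (23, 46, -23).
Distance = |w × v| / |v| = √3174 / √30 ≈ 10.286.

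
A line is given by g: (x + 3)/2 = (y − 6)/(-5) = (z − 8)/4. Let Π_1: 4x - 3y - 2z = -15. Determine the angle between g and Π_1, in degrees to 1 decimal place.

24.5

g has direction (2, -5, 4) through (-3, 6, 8).
sin θ = |n·v| / (|n||v|) = |15| / (√29 · √45) = 0.41523.
θ ≈ 24.5°.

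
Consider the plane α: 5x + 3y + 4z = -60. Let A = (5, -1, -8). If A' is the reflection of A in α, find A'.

(-5, -7, -16)

λ = (n·A − d)/|n|² = (-10 − (-60))/50 = 1.
Reflection = A − 2λn = (5, -1, -8) − 2·(5, 3, 4) = (-5, -7, -16).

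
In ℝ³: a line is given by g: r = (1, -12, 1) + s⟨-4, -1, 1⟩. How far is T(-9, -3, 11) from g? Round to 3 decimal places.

13.697

Taking (1, -12, 1) on g with direction v = (-4, -1, 1): w = T − (1, -12, 1) = (-10, 9, 10), and w × v = (19, -30, 46).
Distance = |w × v| / |v| = √3377 / √18 ≈ 13.697.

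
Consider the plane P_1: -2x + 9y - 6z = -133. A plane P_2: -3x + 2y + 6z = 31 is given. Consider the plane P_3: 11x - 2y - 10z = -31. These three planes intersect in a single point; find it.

Solving the 3×3 linear system -2x + 9y - 6z = -133, -3x + 2y + 6z = 31, 11x - 2y - 10z = -31 (e.g. by elimination or Cramer's rule, determinant = 436) gives (5, -7, 10).

(5, -7, 10)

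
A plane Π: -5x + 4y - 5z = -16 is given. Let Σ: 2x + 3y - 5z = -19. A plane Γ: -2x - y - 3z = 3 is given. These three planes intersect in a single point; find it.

Solving the 3×3 linear system -5x + 4y - 5z = -16, 2x + 3y - 5z = -19, -2x - y - 3z = 3 (e.g. by elimination or Cramer's rule, determinant = 114) gives (-1, -4, 1).

(-1, -4, 1)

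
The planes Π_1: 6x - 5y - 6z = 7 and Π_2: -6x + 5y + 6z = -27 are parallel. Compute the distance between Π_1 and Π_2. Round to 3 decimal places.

2.031

Rescale Π_2 by 1/(-1): 6x - 5y - 6z = 27. Then distance = |7 − 27| / √97 ≈ 2.031.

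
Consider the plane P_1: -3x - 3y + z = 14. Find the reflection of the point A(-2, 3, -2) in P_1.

(-8, -3, 0)

λ = (n·A − d)/|n|² = (-5 − 14)/19 = -1.
Reflection = A − 2λn = (-2, 3, -2) − (-2)·(-3, -3, 1) = (-8, -3, 0).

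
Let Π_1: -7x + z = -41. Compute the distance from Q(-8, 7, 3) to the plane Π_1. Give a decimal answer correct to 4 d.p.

14.1421

n·Q − d = (-7)·(-8) + (0)·(7) + (1)·(3) − (-41) = 100; |n| = √50.
Distance = |100| / √50 = 100/√50 ≈ 14.1421.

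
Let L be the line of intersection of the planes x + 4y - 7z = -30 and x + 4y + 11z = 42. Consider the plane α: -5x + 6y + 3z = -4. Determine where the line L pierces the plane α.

Direction of L: (1, 4, -7) × (1, 4, 11) = (72, -18, 0).
A point on L: solving the two plane equations with x = -2 gives (-2, 0, 4).
Substitute r = (-2, 0, 4) + t(72, -18, 0) into the plane: 22 + (-468)t = -4, so t = 1/18.
Intersection: (-2, 0, 4) + (1/18)·(72, -18, 0) = (2, -1, 4).

(2, -1, 4)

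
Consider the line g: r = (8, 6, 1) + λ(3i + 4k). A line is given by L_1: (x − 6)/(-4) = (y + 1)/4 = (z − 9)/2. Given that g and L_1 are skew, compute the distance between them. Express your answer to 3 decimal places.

9.485

L_1 has direction (-4, 4, 2) through (6, -1, 9).
Common perpendicular direction n = (3, 0, 4) × (-4, 4, 2) = (-16, -22, 12).
With w = (6, -1, 9) − (8, 6, 1) = (-2, -7, 8), w · n = 282.
Distance = |w · n| / |n| = |282| / √884 ≈ 9.485.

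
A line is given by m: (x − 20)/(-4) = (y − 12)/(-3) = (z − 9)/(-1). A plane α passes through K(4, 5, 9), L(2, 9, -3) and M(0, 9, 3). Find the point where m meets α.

m has direction (-4, -3, -1) through (20, 12, 9).
KL = (-2, 4, -12), KM = (-4, 4, -6); a normal to α is KL × KM = (24, 36, 8).
Using K: α has equation 24x + 36y + 8z = 348.
Substitute r = (20, 12, 9) + t(-4, -3, -1) into the plane: 984 + (-212)t = 348, so t = 3.
Intersection: (20, 12, 9) + 3·(-4, -3, -1) = (8, 3, 6).

(8, 3, 6)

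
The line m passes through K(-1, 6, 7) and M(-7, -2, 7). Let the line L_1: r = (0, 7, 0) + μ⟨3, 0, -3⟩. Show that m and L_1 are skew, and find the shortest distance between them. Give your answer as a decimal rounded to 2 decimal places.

4.22

A direction vector for m is M − K = (-6, -8, 0).
Common perpendicular direction n = (-6, -8, 0) × (3, 0, -3) = (24, -18, 24).
With w = (0, 7, 0) − (-1, 6, 7) = (1, 1, -7), w · n = -162.
Since n ≠ 0 the lines are not parallel, and w · n = -162 ≠ 0 so they do not intersect; hence they are skew.
Distance = |w · n| / |n| = |-162| / √1476 ≈ 4.22.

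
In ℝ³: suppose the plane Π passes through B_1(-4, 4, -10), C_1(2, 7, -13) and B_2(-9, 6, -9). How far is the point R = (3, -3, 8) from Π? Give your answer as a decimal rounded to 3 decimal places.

16.282

B_1C_1 = (6, 3, -3), B_1B_2 = (-5, 2, 1); a normal to Π is B_1C_1 × B_1B_2 = (9, 9, 27).
Using B_1: Π has equation 9x + 9y + 27z = -270.
n·R − d = (9)·(3) + (9)·(-3) + (27)·(8) − (-270) = 486; |n| = √891.
Distance = |486| / √891 = 486/√891 ≈ 16.282.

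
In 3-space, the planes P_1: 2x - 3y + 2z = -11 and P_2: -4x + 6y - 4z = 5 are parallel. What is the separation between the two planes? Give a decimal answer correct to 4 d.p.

Rescale P_2 by 1/(-2): 2x - 3y + 2z = -5/2. Then distance = |-11 − (-5/2)| / √17 ≈ 2.0616.

2.0616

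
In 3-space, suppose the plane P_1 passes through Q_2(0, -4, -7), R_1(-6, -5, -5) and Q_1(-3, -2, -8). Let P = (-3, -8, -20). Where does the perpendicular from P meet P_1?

Q_2R_1 = (-6, -1, 2), Q_2Q_1 = (-3, 2, -1); a normal to P_1 is Q_2R_1 × Q_2Q_1 = (-3, -12, -15).
Using Q_2: P_1 has equation -3x - 12y - 15z = 153.
Foot = P − λn with λ = (n·P − d)/|n|² = (405 − 153)/378 = 2/3.
Foot = (-3, -8, -20) − (2/3)·(-3, -12, -15) = (-1, 0, -10).

(-1, 0, -10)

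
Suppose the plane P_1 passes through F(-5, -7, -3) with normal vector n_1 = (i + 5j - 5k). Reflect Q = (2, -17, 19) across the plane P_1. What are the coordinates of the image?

(8, 13, -11)

P_1: n_1·r = n_1·F gives x + 5y - 5z = -25.
λ = (n·Q − d)/|n|² = (-178 − (-25))/51 = -3.
Reflection = Q − 2λn = (2, -17, 19) − (-6)·(1, 5, -5) = (8, 13, -11).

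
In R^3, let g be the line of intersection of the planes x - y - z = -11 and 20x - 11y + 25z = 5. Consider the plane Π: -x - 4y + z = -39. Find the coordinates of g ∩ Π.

Direction of g: (1, -1, -1) × (20, -11, 25) = (-36, -45, 9).
A point on g: solving the two plane equations with x = 18 gives (18, 30, -1).
Substitute r = (18, 30, -1) + t(-36, -45, 9) into the plane: -139 + 225t = -39, so t = 4/9.
Intersection: (18, 30, -1) + (4/9)·(-36, -45, 9) = (2, 10, 3).

(2, 10, 3)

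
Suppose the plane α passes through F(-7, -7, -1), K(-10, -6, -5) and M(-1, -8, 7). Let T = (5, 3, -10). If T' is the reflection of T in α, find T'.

FK = (-3, 1, -4), FM = (6, -1, 8); a normal to α is FK × FM = (4, 0, -3).
Using F: α has equation 4x - 3z = -25.
λ = (n·T − d)/|n|² = (50 − (-25))/25 = 3.
Reflection = T − 2λn = (5, 3, -10) − 6·(4, 0, -3) = (-19, 3, 8).

(-19, 3, 8)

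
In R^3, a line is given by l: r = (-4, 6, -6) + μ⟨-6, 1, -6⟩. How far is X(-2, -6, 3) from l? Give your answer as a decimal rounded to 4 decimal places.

Taking (-4, 6, -6) on l with direction v = (-6, 1, -6): w = X − (-4, 6, -6) = (2, -12, 9), and w × v = (63, -42, -70).
Distance = |w × v| / |v| = √10633 / √73 ≈ 12.0689.

12.0689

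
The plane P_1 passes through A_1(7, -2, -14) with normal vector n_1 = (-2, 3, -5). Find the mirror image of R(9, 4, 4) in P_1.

(1, 16, -16)

P_1: n_1·r = n_1·A_1 gives -2x + 3y - 5z = 50.
λ = (n·R − d)/|n|² = (-26 − 50)/38 = -2.
Reflection = R − 2λn = (9, 4, 4) − (-4)·(-2, 3, -5) = (1, 16, -16).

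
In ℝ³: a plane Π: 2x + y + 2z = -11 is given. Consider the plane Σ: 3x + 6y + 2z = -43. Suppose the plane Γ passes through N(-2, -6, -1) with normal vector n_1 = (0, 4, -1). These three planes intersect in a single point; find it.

(3, -7, -5)

Γ: n_1·r = n_1·N gives 4y - z = -23.
Solving the 3×3 linear system 2x + y + 2z = -11, 3x + 6y + 2z = -43, 4y - z = -23 (e.g. by elimination or Cramer's rule, determinant = -1) gives (3, -7, -5).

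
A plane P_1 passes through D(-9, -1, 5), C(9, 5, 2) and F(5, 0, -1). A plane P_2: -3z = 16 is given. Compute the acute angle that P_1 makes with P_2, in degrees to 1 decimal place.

DC = (18, 6, -3), DF = (14, 1, -6); a normal to P_1 is DC × DF = (-33, 66, -66).
Using D: P_1 has equation -33x + 66y - 66z = -99.
cos θ = |n₁·n₂| / (|n₁||n₂|) = |198| / (√9801 · √9).
θ = arccos(0.66667) ≈ 48.2°.

48.2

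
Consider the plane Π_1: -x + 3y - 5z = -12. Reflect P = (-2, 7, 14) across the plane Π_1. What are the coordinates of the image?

λ = (n·P − d)/|n|² = (-47 − (-12))/35 = -1.
Reflection = P − 2λn = (-2, 7, 14) − (-2)·(-1, 3, -5) = (-4, 13, 4).

(-4, 13, 4)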